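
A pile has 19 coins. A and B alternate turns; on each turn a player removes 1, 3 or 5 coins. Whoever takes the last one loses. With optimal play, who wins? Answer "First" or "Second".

Second

Positions where the player to move wins (W) vs loses (L):
i:   0  1  2  3  4  5  6  7  8  9 10 11 12 13 14 15 16 17 18 19
     W  L  W  L  W  L  W  L  W  L  W  L  W  L  W  L  W  L  W  L
Position 19 is L, so the second player wins.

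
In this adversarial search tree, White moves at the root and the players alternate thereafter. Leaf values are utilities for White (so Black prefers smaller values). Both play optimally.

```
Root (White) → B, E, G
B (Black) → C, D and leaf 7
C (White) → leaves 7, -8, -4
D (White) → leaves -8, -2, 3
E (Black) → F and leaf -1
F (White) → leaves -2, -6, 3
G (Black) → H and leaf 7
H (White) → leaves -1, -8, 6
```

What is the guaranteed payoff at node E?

F: max(-2, -6, 3) = 3
E: min(3, -1) = -1

-1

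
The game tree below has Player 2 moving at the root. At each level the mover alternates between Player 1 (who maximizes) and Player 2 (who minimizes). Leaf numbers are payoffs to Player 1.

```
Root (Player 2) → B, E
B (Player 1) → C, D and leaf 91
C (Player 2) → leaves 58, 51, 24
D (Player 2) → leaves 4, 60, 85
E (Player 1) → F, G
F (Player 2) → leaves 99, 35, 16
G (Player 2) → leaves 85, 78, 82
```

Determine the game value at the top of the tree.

C (Player 2): min(58, 51, 24) = 24
D (Player 2): min(4, 60, 85) = 4
B (Player 1): max(24, 4, 91) = 91
F (Player 2): min(99, 35, 16) = 16
G (Player 2): min(85, 78, 82) = 78
E (Player 1): max(16, 78) = 78
Root (Player 2): min(91, 78) = 78

78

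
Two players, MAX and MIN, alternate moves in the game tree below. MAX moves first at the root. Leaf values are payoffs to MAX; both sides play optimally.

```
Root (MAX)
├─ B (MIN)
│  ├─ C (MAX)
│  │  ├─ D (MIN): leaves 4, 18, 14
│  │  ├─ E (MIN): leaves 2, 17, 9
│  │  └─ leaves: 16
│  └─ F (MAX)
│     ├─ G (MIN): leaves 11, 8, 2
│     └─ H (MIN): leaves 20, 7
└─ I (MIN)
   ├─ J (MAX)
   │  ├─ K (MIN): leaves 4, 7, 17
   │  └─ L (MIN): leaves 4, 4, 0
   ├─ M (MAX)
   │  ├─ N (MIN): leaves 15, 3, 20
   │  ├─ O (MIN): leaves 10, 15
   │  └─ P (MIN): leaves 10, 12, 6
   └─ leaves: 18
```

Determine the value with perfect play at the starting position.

7

D (MIN): min(4, 18, 14) = 4
E (MIN): min(2, 17, 9) = 2
C (MAX): max(4, 2, 16) = 16
G (MIN): min(11, 8, 2) = 2
H (MIN): min(20, 7) = 7
F (MAX): max(2, 7) = 7
B (MIN): min(16, 7) = 7
K (MIN): min(4, 7, 17) = 4
L (MIN): min(4, 4, 0) = 0
J (MAX): max(4, 0) = 4
N (MIN): min(15, 3, 20) = 3
O (MIN): min(10, 15) = 10
P (MIN): min(10, 12, 6) = 6
M (MAX): max(3, 10, 6) = 10
I (MIN): min(4, 10, 18) = 4
Root (MAX): max(7, 4) = 7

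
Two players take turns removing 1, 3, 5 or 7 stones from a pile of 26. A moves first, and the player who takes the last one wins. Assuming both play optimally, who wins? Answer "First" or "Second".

Positions where the player to move wins (W) vs loses (L):
i:   0  1  2  3  4  5  6  7  8  9 10 11 12 13 14 15 16 17 18 19 20 21 22 23 24 25 26
     L  W  L  W  L  W  L  W  L  W  L  W  L  W  L  W  L  W  L  W  L  W  L  W  L  W  L
Position 26 is L, so the second player wins.

Second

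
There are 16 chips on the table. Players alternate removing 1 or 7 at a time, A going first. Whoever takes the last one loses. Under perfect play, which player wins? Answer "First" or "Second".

First

W/L table (W = player to move can force a win):
i:   0  1  2  3  4  5  6  7  8  9 10 11 12 13 14 15 16
     W  L  W  L  W  L  W  L  W  L  W  L  W  L  W  L  W
Position 16 is W, so the first player wins.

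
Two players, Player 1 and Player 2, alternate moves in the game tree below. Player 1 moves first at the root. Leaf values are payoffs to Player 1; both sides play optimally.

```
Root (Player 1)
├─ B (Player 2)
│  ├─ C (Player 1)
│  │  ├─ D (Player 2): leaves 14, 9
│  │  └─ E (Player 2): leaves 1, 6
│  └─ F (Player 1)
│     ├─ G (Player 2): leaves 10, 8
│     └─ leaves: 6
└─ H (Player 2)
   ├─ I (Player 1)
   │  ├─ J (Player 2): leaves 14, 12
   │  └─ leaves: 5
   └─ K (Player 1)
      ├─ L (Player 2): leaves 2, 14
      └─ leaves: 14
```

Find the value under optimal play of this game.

12

D (Player 2): min(14, 9) = 9
E (Player 2): min(1, 6) = 1
C (Player 1): max(9, 1) = 9
G (Player 2): min(10, 8) = 8
F (Player 1): max(8, 6) = 8
B (Player 2): min(9, 8) = 8
J (Player 2): min(14, 12) = 12
I (Player 1): max(12, 5) = 12
L (Player 2): min(2, 14) = 2
K (Player 1): max(2, 14) = 14
H (Player 2): min(12, 14) = 12
Root (Player 1): max(8, 12) = 12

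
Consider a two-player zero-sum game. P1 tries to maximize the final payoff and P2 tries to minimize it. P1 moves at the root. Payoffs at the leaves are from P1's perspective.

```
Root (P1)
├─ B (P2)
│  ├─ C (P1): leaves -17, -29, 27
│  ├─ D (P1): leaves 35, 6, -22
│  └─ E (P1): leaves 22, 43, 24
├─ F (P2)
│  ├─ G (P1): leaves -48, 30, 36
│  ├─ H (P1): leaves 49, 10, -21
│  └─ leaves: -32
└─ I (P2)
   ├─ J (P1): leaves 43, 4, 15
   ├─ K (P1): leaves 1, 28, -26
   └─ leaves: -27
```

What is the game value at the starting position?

C (P1): max(-17, -29, 27) = 27
D (P1): max(35, 6, -22) = 35
E (P1): max(22, 43, 24) = 43
B (P2): min(27, 35, 43) = 27
G (P1): max(-48, 30, 36) = 36
H (P1): max(49, 10, -21) = 49
F (P2): min(36, 49, -32) = -32
J (P1): max(43, 4, 15) = 43
K (P1): max(1, 28, -26) = 28
I (P2): min(43, 28, -27) = -27
Root (P1): max(27, -32, -27) = 27

27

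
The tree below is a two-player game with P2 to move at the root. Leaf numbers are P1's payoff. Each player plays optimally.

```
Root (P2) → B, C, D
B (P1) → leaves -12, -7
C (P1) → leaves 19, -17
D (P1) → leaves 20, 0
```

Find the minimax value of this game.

-7

B (P1): max(-12, -7) = -7
C (P1): max(19, -17) = 19
D (P1): max(20, 0) = 20
Root (P2): min(-7, 19, 20) = -7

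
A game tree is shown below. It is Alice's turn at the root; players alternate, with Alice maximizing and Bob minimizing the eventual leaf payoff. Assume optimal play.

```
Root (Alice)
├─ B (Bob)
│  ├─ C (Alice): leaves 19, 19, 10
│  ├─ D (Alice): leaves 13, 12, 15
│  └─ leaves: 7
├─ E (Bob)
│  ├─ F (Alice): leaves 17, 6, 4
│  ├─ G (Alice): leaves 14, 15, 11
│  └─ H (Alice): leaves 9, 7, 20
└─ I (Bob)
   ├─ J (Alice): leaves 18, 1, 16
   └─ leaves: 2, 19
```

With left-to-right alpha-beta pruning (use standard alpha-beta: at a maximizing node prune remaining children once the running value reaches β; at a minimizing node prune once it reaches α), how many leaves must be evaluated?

C [α=-∞,β=+∞]: v=19
D [α=-∞,β=19]: v=15
B [α=-∞,β=+∞]: v=7
F [α=7,β=+∞]: v=17
G [α=7,β=17]: v=15
H [α=7,β=15]: v=20
E [α=7,β=+∞]: v=15
J [α=15,β=+∞]: v=18
I [α=15,β=+∞]: v=2 after child 2 ≤ α → α-cutoff, skip 1
Root [α=-∞,β=+∞]: v=15
Leaves evaluated: 20 of 21.

20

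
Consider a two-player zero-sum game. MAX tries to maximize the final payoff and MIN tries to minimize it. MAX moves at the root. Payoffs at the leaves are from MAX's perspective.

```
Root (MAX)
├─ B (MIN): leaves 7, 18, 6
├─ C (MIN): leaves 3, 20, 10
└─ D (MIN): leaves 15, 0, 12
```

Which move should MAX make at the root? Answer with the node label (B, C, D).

B (MIN): min(7, 18, 6) = 6
C (MIN): min(3, 20, 10) = 3
D (MIN): min(15, 0, 12) = 0
Root (MAX): max(6, 3, 0) = 6
MAX picks the child with the highest value: B (value 6).

B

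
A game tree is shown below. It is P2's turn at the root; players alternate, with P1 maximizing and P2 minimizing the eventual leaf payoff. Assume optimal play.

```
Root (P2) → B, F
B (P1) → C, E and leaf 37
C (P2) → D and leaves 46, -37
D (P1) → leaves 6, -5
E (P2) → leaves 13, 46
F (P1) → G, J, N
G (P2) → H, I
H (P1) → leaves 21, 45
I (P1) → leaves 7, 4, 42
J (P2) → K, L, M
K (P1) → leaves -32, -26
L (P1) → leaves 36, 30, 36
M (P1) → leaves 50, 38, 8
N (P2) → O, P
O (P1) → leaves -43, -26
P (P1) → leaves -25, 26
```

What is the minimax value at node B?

37

D: max(6, -5) = 6
C: min(6, 46, -37) = -37
E: min(13, 46) = 13
B: max(-37, 13, 37) = 37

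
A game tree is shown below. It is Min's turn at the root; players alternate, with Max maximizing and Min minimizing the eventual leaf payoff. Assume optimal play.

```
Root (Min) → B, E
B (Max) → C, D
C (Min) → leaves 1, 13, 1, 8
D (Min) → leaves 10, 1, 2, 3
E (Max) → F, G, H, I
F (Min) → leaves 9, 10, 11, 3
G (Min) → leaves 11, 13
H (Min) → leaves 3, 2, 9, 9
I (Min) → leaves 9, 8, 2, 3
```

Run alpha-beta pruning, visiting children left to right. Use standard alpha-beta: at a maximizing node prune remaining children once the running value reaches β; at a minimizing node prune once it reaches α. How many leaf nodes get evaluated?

10

C [α=-∞,β=+∞]: v=1
D [α=1,β=+∞]: v=1 after child 2 ≤ α → α-cutoff, skip 2
B [α=-∞,β=+∞]: v=1
F [α=-∞,β=1]: v=3
E [α=-∞,β=1]: v=3 after child 1 ≥ β → β-cutoff, skip 3
Root [α=-∞,β=+∞]: v=1
Leaves evaluated: 10 of 22.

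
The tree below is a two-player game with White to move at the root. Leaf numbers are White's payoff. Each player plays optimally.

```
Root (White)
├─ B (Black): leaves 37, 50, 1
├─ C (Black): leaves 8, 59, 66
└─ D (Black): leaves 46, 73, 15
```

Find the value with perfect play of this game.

B (Black): min(37, 50, 1) = 1
C (Black): min(8, 59, 66) = 8
D (Black): min(46, 73, 15) = 15
Root (White): max(1, 8, 15) = 15

15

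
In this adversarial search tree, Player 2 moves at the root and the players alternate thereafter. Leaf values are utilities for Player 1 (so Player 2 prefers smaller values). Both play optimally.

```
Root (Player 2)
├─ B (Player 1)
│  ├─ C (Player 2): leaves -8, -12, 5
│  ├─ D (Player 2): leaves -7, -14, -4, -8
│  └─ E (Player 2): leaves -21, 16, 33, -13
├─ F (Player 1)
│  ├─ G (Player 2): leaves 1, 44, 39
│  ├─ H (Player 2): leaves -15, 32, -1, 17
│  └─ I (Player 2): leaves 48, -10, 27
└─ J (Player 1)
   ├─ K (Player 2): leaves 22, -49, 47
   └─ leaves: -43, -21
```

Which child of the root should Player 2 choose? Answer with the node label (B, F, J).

C (Player 2): min(-8, -12, 5) = -12
D (Player 2): min(-7, -14, -4, -8) = -14
E (Player 2): min(-21, 16, 33, -13) = -21
B (Player 1): max(-12, -14, -21) = -12
G (Player 2): min(1, 44, 39) = 1
H (Player 2): min(-15, 32, -1, 17) = -15
I (Player 2): min(48, -10, 27) = -10
F (Player 1): max(1, -15, -10) = 1
K (Player 2): min(22, -49, 47) = -49
J (Player 1): max(-49, -43, -21) = -21
Root (Player 2): min(-12, 1, -21) = -21
Player 2 picks the child with the lowest value: J (value -21).

J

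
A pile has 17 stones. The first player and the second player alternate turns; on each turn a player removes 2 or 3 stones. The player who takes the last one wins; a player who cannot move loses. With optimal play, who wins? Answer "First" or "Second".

Positions where the player to move wins (W) vs loses (L):
i:   0  1  2  3  4  5  6  7  8  9 10 11 12 13 14 15 16 17
     L  L  W  W  W  L  L  W  W  W  L  L  W  W  W  L  L  W
Position 17 is W, so the first player wins.

First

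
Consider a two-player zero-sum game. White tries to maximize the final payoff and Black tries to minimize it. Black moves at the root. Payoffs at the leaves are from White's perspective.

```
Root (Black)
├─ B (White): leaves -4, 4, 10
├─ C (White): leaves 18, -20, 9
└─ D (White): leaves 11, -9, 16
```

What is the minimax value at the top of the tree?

B (White): max(-4, 4, 10) = 10
C (White): max(18, -20, 9) = 18
D (White): max(11, -9, 16) = 16
Root (Black): min(10, 18, 16) = 10

10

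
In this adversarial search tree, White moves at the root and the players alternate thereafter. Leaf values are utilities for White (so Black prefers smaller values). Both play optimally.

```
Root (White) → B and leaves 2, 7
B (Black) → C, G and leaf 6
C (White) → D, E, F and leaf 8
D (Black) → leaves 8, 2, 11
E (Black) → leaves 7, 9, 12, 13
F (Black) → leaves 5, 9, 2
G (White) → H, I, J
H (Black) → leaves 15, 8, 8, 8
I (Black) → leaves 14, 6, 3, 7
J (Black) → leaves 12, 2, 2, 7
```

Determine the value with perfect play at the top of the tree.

7

D (Black): min(8, 2, 11) = 2
E (Black): min(7, 9, 12, 13) = 7
F (Black): min(5, 9, 2) = 2
C (White): max(2, 7, 2, 8) = 8
H (Black): min(15, 8, 8, 8) = 8
I (Black): min(14, 6, 3, 7) = 3
J (Black): min(12, 2, 2, 7) = 2
G (White): max(8, 3, 2) = 8
B (Black): min(8, 8, 6) = 6
Root (White): max(6, 2, 7) = 7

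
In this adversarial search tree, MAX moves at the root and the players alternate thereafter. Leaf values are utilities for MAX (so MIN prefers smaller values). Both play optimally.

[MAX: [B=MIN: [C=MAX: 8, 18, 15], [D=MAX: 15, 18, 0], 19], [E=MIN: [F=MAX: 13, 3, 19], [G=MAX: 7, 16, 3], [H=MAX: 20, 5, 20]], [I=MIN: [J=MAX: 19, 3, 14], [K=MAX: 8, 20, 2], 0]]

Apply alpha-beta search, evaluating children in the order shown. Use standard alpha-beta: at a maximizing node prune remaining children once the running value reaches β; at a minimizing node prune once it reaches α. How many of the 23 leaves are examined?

C [α=-∞,β=+∞]: v=18
D [α=-∞,β=18]: v=18 after child 2 ≥ β → β-cutoff, skip 1
B [α=-∞,β=+∞]: v=18
F [α=18,β=+∞]: v=19
G [α=18,β=19]: v=16
E [α=18,β=+∞]: v=16 after child 2 ≤ α → α-cutoff, skip 1
J [α=18,β=+∞]: v=19
K [α=18,β=19]: v=20 after child 2 ≥ β → β-cutoff, skip 1
I [α=18,β=+∞]: v=0
Root [α=-∞,β=+∞]: v=18
Leaves evaluated: 18 of 23.

18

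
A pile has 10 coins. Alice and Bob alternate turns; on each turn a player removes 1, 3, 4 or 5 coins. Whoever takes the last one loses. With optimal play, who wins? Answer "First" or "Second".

First

Positions where the player to move wins (W) vs loses (L):
i:   0  1  2  3  4  5  6  7  8  9 10
     W  L  W  L  W  W  W  W  W  L  W
Position 10 is W, so the first player wins.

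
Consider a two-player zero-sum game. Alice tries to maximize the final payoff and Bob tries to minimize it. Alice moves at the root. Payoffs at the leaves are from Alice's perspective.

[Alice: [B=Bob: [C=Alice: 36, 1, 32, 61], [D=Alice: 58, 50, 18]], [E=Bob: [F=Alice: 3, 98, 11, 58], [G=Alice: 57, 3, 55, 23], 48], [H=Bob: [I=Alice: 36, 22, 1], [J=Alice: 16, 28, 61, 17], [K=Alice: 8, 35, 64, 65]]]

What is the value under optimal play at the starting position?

58

C (Alice): max(36, 1, 32, 61) = 61
D (Alice): max(58, 50, 18) = 58
B (Bob): min(61, 58) = 58
F (Alice): max(3, 98, 11, 58) = 98
G (Alice): max(57, 3, 55, 23) = 57
E (Bob): min(98, 57, 48) = 48
I (Alice): max(36, 22, 1) = 36
J (Alice): max(16, 28, 61, 17) = 61
K (Alice): max(8, 35, 64, 65) = 65
H (Bob): min(36, 61, 65) = 36
Root (Alice): max(58, 48, 36) = 58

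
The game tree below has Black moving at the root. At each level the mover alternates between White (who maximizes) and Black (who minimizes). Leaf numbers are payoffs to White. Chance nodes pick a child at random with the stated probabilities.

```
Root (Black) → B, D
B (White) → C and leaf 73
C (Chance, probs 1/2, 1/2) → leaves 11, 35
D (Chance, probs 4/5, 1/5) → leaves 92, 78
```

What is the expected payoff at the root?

73

C (Chance): 1/2·11 + 1/2·35 = 23
B (White): max(23, 73) = 73
D (Chance): 4/5·92 + 1/5·78 = 89.2
Root (Black): min(73, 89.2) = 73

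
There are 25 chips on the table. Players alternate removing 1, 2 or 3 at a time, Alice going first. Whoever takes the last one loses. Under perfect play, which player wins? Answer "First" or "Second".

Mark each pile size as W (mover wins) or L (mover loses):
i:   0  1  2  3  4  5  6  7  8  9 10 11 12 13 14 15 16 17 18 19 20 21 22 23 24 25
     W  L  W  W  W  L  W  W  W  L  W  W  W  L  W  W  W  L  W  W  W  L  W  W  W  L
Position 25 is L, so the second player wins.

Second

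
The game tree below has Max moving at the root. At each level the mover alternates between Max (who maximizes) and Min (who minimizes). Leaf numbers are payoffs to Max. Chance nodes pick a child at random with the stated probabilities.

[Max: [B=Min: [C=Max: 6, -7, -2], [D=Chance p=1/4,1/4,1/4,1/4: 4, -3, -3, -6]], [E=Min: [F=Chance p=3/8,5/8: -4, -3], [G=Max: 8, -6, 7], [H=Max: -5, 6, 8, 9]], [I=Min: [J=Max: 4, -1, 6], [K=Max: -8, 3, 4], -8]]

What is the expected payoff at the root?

C (Max): max(6, -7, -2) = 6
D (Chance): 1/4·4 + 1/4·-3 + 1/4·-3 + 1/4·-6 = -2
B (Min): min(6, -2) = -2
F (Chance): 3/8·-4 + 5/8·-3 = -3.38
G (Max): max(8, -6, 7) = 8
H (Max): max(-5, 6, 8, 9) = 9
E (Min): min(-3.38, 8, 9) = -3.38
J (Max): max(4, -1, 6) = 6
K (Max): max(-8, 3, 4) = 4
I (Min): min(6, 4, -8) = -8
Root (Max): max(-2, -3.38, -8) = -2

-2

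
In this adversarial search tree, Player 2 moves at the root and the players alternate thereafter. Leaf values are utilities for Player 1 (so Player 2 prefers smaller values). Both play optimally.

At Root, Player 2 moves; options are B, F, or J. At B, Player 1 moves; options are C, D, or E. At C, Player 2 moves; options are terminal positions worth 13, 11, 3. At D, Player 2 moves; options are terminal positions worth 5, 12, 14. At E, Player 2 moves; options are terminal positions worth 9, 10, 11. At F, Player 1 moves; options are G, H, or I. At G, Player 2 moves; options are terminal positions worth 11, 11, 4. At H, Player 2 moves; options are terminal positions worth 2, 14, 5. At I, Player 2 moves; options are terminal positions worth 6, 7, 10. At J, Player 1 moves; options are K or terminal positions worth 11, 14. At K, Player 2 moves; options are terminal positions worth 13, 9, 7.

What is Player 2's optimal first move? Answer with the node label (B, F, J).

F

C (Player 2): min(13, 11, 3) = 3
D (Player 2): min(5, 12, 14) = 5
E (Player 2): min(9, 10, 11) = 9
B (Player 1): max(3, 5, 9) = 9
G (Player 2): min(11, 11, 4) = 4
H (Player 2): min(2, 14, 5) = 2
I (Player 2): min(6, 7, 10) = 6
F (Player 1): max(4, 2, 6) = 6
K (Player 2): min(13, 9, 7) = 7
J (Player 1): max(7, 11, 14) = 14
Root (Player 2): min(9, 6, 14) = 6
Player 2 picks the child with the lowest value: F (value 6).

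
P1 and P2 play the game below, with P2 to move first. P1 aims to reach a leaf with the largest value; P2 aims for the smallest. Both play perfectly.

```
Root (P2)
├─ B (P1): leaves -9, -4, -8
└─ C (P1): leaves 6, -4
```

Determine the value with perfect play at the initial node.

B (P1): max(-9, -4, -8) = -4
C (P1): max(6, -4) = 6
Root (P2): min(-4, 6) = -4

-4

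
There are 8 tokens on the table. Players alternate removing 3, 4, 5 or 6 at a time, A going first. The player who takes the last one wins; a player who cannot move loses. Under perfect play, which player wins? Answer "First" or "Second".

i:   0  1  2  3  4  5  6  7  8
     L  L  L  W  W  W  W  W  W
Position 8 is W, so the first player wins.

First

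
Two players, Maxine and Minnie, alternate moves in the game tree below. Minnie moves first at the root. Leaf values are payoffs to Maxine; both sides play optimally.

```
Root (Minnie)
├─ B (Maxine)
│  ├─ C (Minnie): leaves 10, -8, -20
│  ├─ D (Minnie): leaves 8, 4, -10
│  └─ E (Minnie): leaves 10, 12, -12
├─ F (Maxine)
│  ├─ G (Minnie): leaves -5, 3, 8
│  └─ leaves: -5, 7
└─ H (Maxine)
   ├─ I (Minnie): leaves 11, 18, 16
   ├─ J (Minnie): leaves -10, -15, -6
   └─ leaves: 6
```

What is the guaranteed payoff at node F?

G: min(-5, 3, 8) = -5
F: max(-5, -5, 7) = 7

7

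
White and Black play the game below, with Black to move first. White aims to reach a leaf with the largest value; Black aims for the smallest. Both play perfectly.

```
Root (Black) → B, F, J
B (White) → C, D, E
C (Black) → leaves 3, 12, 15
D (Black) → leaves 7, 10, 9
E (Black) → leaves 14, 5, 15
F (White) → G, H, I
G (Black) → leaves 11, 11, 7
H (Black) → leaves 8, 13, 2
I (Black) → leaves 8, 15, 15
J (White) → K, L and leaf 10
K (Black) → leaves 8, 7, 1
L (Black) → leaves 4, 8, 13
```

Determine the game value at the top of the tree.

C (Black): min(3, 12, 15) = 3
D (Black): min(7, 10, 9) = 7
E (Black): min(14, 5, 15) = 5
B (White): max(3, 7, 5) = 7
G (Black): min(11, 11, 7) = 7
H (Black): min(8, 13, 2) = 2
I (Black): min(8, 15, 15) = 8
F (White): max(7, 2, 8) = 8
K (Black): min(8, 7, 1) = 1
L (Black): min(4, 8, 13) = 4
J (White): max(1, 4, 10) = 10
Root (Black): min(7, 8, 10) = 7

7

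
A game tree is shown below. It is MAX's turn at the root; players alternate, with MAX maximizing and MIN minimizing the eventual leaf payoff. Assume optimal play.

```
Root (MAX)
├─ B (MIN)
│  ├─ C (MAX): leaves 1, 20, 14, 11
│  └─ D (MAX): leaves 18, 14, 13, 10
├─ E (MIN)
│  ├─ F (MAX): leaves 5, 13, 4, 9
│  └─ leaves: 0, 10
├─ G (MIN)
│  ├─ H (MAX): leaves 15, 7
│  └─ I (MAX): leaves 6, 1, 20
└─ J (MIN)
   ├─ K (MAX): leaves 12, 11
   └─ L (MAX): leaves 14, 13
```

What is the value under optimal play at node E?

0

F: max(5, 13, 4, 9) = 13
E: min(13, 0, 10) = 0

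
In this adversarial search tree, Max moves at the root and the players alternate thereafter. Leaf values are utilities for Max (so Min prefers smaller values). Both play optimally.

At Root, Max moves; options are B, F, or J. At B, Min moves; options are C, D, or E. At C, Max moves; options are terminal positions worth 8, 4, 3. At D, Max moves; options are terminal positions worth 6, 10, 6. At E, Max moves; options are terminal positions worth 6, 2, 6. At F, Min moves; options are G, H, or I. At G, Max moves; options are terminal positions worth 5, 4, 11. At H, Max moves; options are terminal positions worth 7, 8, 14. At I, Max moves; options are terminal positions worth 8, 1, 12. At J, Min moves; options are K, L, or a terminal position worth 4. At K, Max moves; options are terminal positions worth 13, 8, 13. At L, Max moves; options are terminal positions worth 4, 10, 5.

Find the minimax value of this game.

C (Max): max(8, 4, 3) = 8
D (Max): max(6, 10, 6) = 10
E (Max): max(6, 2, 6) = 6
B (Min): min(8, 10, 6) = 6
G (Max): max(5, 4, 11) = 11
H (Max): max(7, 8, 14) = 14
I (Max): max(8, 1, 12) = 12
F (Min): min(11, 14, 12) = 11
K (Max): max(13, 8, 13) = 13
L (Max): max(4, 10, 5) = 10
J (Min): min(13, 10, 4) = 4
Root (Max): max(6, 11, 4) = 11

11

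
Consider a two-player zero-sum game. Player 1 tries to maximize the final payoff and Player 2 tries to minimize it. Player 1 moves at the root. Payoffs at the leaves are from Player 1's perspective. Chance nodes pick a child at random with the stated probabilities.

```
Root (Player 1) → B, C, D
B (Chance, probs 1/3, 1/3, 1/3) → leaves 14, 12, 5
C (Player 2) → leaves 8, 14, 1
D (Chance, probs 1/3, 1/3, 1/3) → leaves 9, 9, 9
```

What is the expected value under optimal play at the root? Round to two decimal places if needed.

B (Chance): 1/3·14 + 1/3·12 + 1/3·5 = 10.33
C (Player 2): min(8, 14, 1) = 1
D (Chance): 1/3·9 + 1/3·9 + 1/3·9 = 9
Root (Player 1): max(10.33, 1, 9) = 10.33

10.33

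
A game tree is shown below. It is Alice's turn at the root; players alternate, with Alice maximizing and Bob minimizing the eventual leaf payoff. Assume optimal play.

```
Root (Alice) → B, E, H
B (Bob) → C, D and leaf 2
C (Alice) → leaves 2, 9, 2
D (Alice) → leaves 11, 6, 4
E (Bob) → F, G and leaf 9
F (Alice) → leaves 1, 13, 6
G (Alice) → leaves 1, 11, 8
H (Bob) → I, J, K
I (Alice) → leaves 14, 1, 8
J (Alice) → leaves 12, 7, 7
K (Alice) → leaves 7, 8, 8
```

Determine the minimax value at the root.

9

C (Alice): max(2, 9, 2) = 9
D (Alice): max(11, 6, 4) = 11
B (Bob): min(9, 11, 2) = 2
F (Alice): max(1, 13, 6) = 13
G (Alice): max(1, 11, 8) = 11
E (Bob): min(13, 11, 9) = 9
I (Alice): max(14, 1, 8) = 14
J (Alice): max(12, 7, 7) = 12
K (Alice): max(7, 8, 8) = 8
H (Bob): min(14, 12, 8) = 8
Root (Alice): max(2, 9, 8) = 9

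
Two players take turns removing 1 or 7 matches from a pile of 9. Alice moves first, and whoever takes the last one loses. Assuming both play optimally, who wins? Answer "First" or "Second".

i:   0  1  2  3  4  5  6  7  8  9
     W  L  W  L  W  L  W  L  W  L
Position 9 is L, so the second player wins.

Second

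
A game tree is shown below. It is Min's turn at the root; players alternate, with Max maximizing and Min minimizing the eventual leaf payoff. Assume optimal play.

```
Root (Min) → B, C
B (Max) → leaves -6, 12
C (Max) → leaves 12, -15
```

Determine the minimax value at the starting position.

12

B (Max): max(-6, 12) = 12
C (Max): max(12, -15) = 12
Root (Min): min(12, 12) = 12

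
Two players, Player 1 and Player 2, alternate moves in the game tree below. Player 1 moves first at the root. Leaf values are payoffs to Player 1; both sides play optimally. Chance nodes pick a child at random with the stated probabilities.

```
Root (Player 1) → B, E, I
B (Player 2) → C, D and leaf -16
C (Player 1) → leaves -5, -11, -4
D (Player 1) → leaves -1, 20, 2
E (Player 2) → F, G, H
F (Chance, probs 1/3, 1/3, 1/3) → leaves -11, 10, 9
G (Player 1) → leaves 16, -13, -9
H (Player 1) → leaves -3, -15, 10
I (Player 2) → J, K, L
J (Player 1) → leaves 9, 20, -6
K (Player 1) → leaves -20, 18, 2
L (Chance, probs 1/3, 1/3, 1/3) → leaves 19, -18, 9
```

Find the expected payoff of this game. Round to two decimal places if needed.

3.33

C (Player 1): max(-5, -11, -4) = -4
D (Player 1): max(-1, 20, 2) = 20
B (Player 2): min(-4, 20, -16) = -16
F (Chance): 1/3·-11 + 1/3·10 + 1/3·9 = 2.67
G (Player 1): max(16, -13, -9) = 16
H (Player 1): max(-3, -15, 10) = 10
E (Player 2): min(2.67, 16, 10) = 2.67
J (Player 1): max(9, 20, -6) = 20
K (Player 1): max(-20, 18, 2) = 18
L (Chance): 1/3·19 + 1/3·-18 + 1/3·9 = 3.33
I (Player 2): min(20, 18, 3.33) = 3.33
Root (Player 1): max(-16, 2.67, 3.33) = 3.33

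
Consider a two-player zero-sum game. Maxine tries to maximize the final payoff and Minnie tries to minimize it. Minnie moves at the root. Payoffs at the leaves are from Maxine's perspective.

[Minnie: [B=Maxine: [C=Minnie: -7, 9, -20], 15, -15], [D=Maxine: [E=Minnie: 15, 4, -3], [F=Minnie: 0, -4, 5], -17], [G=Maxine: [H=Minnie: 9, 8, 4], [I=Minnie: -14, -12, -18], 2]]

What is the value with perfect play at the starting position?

-3

C (Minnie): min(-7, 9, -20) = -20
B (Maxine): max(-20, 15, -15) = 15
E (Minnie): min(15, 4, -3) = -3
F (Minnie): min(0, -4, 5) = -4
D (Maxine): max(-3, -4, -17) = -3
H (Minnie): min(9, 8, 4) = 4
I (Minnie): min(-14, -12, -18) = -18
G (Maxine): max(4, -18, 2) = 4
Root (Minnie): min(15, -3, 4) = -3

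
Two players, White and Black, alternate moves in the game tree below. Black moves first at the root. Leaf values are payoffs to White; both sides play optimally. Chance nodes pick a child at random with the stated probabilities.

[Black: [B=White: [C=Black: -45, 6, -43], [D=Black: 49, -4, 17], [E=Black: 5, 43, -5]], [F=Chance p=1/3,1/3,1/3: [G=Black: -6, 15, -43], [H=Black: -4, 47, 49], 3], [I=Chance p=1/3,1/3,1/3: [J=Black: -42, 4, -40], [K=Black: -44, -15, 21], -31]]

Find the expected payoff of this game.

C (Black): min(-45, 6, -43) = -45
D (Black): min(49, -4, 17) = -4
E (Black): min(5, 43, -5) = -5
B (White): max(-45, -4, -5) = -4
G (Black): min(-6, 15, -43) = -43
H (Black): min(-4, 47, 49) = -4
F (Chance): 1/3·-43 + 1/3·-4 + 1/3·3 = -14.67
J (Black): min(-42, 4, -40) = -42
K (Black): min(-44, -15, 21) = -44
I (Chance): 1/3·-42 + 1/3·-44 + 1/3·-31 = -39
Root (Black): min(-4, -14.67, -39) = -39

-39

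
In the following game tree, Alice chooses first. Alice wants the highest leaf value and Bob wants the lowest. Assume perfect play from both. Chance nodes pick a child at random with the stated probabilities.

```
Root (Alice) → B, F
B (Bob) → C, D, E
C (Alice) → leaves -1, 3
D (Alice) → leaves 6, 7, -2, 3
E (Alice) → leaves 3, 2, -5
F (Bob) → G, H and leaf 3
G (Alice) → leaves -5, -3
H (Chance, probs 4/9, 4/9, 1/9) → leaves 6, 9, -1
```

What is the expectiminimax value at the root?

3

C (Alice): max(-1, 3) = 3
D (Alice): max(6, 7, -2, 3) = 7
E (Alice): max(3, 2, -5) = 3
B (Bob): min(3, 7, 3) = 3
G (Alice): max(-5, -3) = -3
H (Chance): 4/9·6 + 4/9·9 + 1/9·-1 = 6.56
F (Bob): min(-3, 6.56, 3) = -3
Root (Alice): max(3, -3) = 3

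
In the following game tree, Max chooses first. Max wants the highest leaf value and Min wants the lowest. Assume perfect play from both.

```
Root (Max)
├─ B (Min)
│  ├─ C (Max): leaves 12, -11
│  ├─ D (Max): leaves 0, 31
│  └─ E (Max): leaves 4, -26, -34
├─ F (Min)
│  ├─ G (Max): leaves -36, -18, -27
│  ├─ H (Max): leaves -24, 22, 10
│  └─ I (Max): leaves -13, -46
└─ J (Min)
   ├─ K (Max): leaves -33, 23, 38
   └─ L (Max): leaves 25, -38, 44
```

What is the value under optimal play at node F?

-18

G: max(-36, -18, -27) = -18
H: max(-24, 22, 10) = 22
I: max(-13, -46) = -13
F: min(-18, 22, -13) = -18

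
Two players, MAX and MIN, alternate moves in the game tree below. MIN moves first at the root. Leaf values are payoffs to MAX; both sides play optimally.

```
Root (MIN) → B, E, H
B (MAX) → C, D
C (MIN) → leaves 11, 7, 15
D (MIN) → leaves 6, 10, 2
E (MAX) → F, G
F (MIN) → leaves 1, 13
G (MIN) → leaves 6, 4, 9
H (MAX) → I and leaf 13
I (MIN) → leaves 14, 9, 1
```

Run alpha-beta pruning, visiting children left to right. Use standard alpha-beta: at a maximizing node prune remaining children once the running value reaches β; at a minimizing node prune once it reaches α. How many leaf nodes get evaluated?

C [α=-∞,β=+∞]: v=7
D [α=7,β=+∞]: v=6 after child 1 ≤ α → α-cutoff, skip 2
B [α=-∞,β=+∞]: v=7
F [α=-∞,β=7]: v=1
G [α=1,β=7]: v=4
E [α=-∞,β=7]: v=4
I [α=-∞,β=4]: v=1
H [α=-∞,β=4]: v=13
Root [α=-∞,β=+∞]: v=4
Leaves evaluated: 13 of 15.

13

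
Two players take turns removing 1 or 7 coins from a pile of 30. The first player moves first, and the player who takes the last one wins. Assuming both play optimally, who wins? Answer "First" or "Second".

Mark each pile size as W (mover wins) or L (mover loses):
i:   0  1  2  3  4  5  6  7  8  9 10 11 12 13 14 15 16 17 18 19 20 21 22 23 24 25 26 27 28 29 30
     L  W  L  W  L  W  L  W  L  W  L  W  L  W  L  W  L  W  L  W  L  W  L  W  L  W  L  W  L  W  L
Position 30 is L, so the second player wins.

Second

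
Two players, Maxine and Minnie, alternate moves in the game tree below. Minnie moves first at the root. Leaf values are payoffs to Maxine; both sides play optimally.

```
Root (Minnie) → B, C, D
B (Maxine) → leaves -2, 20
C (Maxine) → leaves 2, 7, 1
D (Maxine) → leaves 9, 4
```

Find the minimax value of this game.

B (Maxine): max(-2, 20) = 20
C (Maxine): max(2, 7, 1) = 7
D (Maxine): max(9, 4) = 9
Root (Minnie): min(20, 7, 9) = 7

7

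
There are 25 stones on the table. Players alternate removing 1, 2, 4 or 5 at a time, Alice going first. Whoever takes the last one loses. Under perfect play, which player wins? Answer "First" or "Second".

Positions where the player to move wins (W) vs loses (L):
i:   0  1  2  3  4  5  6  7  8  9 10 11 12 13 14 15 16 17 18 19 20 21 22 23 24 25
     W  L  W  W  L  W  W  L  W  W  L  W  W  L  W  W  L  W  W  L  W  W  L  W  W  L
Position 25 is L, so the second player wins.

Second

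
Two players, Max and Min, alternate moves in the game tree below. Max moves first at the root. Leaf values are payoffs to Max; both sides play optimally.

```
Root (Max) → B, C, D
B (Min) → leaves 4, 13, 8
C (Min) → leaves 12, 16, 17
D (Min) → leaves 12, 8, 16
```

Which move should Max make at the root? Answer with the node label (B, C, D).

B (Min): min(4, 13, 8) = 4
C (Min): min(12, 16, 17) = 12
D (Min): min(12, 8, 16) = 8
Root (Max): max(4, 12, 8) = 12
Max picks the child with the highest value: C (value 12).

C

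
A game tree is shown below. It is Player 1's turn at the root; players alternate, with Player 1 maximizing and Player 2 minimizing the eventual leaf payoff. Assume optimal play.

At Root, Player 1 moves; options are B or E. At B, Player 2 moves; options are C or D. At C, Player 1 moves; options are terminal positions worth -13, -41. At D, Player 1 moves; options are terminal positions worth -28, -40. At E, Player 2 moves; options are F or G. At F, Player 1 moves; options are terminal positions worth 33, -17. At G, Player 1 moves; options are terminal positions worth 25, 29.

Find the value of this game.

29

C (Player 1): max(-13, -41) = -13
D (Player 1): max(-28, -40) = -28
B (Player 2): min(-13, -28) = -28
F (Player 1): max(33, -17) = 33
G (Player 1): max(25, 29) = 29
E (Player 2): min(33, 29) = 29
Root (Player 1): max(-28, 29) = 29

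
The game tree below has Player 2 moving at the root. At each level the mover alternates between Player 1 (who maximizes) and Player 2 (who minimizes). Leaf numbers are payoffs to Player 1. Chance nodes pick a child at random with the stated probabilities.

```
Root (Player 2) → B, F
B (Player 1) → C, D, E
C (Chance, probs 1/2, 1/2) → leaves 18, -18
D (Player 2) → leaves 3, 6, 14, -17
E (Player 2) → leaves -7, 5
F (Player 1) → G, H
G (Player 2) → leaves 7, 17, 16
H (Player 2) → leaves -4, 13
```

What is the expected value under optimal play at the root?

C (Chance): 1/2·18 + 1/2·-18 = 0
D (Player 2): min(3, 6, 14, -17) = -17
E (Player 2): min(-7, 5) = -7
B (Player 1): max(0, -17, -7) = 0
G (Player 2): min(7, 17, 16) = 7
H (Player 2): min(-4, 13) = -4
F (Player 1): max(7, -4) = 7
Root (Player 2): min(0, 7) = 0

0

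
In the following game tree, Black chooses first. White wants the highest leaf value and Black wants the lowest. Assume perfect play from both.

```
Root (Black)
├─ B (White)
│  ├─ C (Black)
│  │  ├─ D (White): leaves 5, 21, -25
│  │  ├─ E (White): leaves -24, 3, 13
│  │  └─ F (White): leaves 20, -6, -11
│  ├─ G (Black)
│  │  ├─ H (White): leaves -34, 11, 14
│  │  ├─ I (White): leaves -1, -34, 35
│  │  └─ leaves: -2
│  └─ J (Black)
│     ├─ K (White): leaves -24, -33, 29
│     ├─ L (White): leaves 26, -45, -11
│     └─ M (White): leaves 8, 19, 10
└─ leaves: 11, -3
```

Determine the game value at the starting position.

-3

D (White): max(5, 21, -25) = 21
E (White): max(-24, 3, 13) = 13
F (White): max(20, -6, -11) = 20
C (Black): min(21, 13, 20) = 13
H (White): max(-34, 11, 14) = 14
I (White): max(-1, -34, 35) = 35
G (Black): min(14, 35, -2) = -2
K (White): max(-24, -33, 29) = 29
L (White): max(26, -45, -11) = 26
M (White): max(8, 19, 10) = 19
J (Black): min(29, 26, 19) = 19
B (White): max(13, -2, 19) = 19
Root (Black): min(19, 11, -3) = -3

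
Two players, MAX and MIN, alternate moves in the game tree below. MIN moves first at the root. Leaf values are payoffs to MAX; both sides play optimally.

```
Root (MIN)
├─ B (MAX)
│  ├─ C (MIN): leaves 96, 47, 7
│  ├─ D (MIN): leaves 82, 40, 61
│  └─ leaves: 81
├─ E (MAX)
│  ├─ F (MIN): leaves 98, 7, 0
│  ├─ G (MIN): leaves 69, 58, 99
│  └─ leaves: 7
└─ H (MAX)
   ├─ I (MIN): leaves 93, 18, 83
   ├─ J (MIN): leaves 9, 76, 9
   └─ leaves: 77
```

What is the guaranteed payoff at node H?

I: min(93, 18, 83) = 18
J: min(9, 76, 9) = 9
H: max(18, 9, 77) = 77

77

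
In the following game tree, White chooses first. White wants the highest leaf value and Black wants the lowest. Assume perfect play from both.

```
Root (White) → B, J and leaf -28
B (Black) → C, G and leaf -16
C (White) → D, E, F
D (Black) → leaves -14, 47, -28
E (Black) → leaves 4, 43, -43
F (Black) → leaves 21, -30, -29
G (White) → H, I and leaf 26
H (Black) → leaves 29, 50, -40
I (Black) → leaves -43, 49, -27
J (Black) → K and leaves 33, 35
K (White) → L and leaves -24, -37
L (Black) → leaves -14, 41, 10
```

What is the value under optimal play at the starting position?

D (Black): min(-14, 47, -28) = -28
E (Black): min(4, 43, -43) = -43
F (Black): min(21, -30, -29) = -30
C (White): max(-28, -43, -30) = -28
H (Black): min(29, 50, -40) = -40
I (Black): min(-43, 49, -27) = -43
G (White): max(-40, -43, 26) = 26
B (Black): min(-28, 26, -16) = -28
L (Black): min(-14, 41, 10) = -14
K (White): max(-14, -24, -37) = -14
J (Black): min(-14, 33, 35) = -14
Root (White): max(-28, -14, -28) = -14

-14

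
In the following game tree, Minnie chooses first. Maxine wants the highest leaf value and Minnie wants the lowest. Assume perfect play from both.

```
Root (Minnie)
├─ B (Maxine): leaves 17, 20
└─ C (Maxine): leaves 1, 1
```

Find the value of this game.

1

B (Maxine): max(17, 20) = 20
C (Maxine): max(1, 1) = 1
Root (Minnie): min(20, 1) = 1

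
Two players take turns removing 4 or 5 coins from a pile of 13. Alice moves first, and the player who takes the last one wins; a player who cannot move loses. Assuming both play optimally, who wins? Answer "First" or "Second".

Positions where the player to move wins (W) vs loses (L):
i:   0  1  2  3  4  5  6  7  8  9 10 11 12 13
     L  L  L  L  W  W  W  W  W  L  L  L  L  W
Position 13 is W, so the first player wins.

First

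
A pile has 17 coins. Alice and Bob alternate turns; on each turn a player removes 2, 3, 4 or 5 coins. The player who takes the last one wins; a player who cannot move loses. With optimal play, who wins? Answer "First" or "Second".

Mark each pile size as W (mover wins) or L (mover loses):
i:   0  1  2  3  4  5  6  7  8  9 10 11 12 13 14 15 16 17
     L  L  W  W  W  W  W  L  L  W  W  W  W  W  L  L  W  W
Position 17 is W, so the first player wins.

First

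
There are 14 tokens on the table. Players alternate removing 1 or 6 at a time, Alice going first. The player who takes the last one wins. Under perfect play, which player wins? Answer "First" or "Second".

Mark each pile size as W (mover wins) or L (mover loses):
i:   0  1  2  3  4  5  6  7  8  9 10 11 12 13 14
     L  W  L  W  L  W  W  L  W  L  W  L  W  W  L
Position 14 is L, so the second player wins.

Second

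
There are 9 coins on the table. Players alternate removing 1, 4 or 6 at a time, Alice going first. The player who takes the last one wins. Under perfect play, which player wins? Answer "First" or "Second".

W/L table (W = player to move can force a win):
i:   0  1  2  3  4  5  6  7  8  9
     L  W  L  W  W  L  W  L  W  W
Position 9 is W, so the first player wins.

First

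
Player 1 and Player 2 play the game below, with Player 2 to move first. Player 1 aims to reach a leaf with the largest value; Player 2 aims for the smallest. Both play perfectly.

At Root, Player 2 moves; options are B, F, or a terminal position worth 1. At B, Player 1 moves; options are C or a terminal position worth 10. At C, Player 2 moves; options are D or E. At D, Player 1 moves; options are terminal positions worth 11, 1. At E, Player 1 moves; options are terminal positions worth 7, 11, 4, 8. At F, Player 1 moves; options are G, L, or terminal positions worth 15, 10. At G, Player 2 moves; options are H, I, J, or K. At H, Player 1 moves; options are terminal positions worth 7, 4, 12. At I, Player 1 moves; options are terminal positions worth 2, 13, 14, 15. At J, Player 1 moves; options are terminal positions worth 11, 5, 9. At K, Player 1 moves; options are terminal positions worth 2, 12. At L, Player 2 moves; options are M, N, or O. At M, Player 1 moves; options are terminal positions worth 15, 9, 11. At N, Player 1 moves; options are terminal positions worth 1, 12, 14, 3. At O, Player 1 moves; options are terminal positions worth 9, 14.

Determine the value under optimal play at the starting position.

1

D (Player 1): max(11, 1) = 11
E (Player 1): max(7, 11, 4, 8) = 11
C (Player 2): min(11, 11) = 11
B (Player 1): max(11, 10) = 11
H (Player 1): max(7, 4, 12) = 12
I (Player 1): max(2, 13, 14, 15) = 15
J (Player 1): max(11, 5, 9) = 11
K (Player 1): max(2, 12) = 12
G (Player 2): min(12, 15, 11, 12) = 11
M (Player 1): max(15, 9, 11) = 15
N (Player 1): max(1, 12, 14, 3) = 14
O (Player 1): max(9, 14) = 14
L (Player 2): min(15, 14, 14) = 14
F (Player 1): max(11, 14, 15, 10) = 15
Root (Player 2): min(11, 15, 1) = 1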